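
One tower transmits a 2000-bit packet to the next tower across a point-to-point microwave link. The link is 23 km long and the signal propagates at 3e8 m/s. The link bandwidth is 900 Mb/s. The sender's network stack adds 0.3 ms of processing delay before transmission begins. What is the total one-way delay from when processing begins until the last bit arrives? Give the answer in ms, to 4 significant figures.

0.3789 ms

Transmission delay = L/R = 2000 / 900000000 = 0.00222222 ms.
Propagation delay = d/s = 23000 m / 300000000 m/s = 0.0766667 ms.
Plus processing delay 0.3 ms = 0.3 ms.
Total = 0.3789 ms.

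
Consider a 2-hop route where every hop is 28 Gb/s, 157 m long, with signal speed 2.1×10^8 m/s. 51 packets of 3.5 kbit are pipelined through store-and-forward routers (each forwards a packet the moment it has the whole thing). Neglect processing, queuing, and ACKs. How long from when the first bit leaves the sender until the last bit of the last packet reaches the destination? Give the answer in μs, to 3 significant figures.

Per-hop transmission t_tx = L/R = 3500/28000000000 = 0.125 μs.
Per-hop propagation t_prop = 157/210000000 = 0.747619 μs.
Pipeline fill: first packet needs 2·t_tx to clear all hops; remaining 50 packets each add one t_tx.
Total = (2+51-1)·t_tx + 2·t_prop = 52·0.125 + 2·0.747619 = 8.00 μs.

8.00 μs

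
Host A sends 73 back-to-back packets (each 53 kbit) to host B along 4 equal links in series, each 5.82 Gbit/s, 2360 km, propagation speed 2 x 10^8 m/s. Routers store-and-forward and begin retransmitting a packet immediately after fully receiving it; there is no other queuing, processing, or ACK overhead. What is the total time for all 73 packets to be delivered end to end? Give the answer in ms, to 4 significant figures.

47.89 ms

Per-hop transmission t_tx = L/R = 53000/5820000000 = 0.00910653 ms.
Per-hop propagation t_prop = 2360000/200000000 = 11.8 ms.
Pipeline fill: first packet needs 4·t_tx to clear all hops; remaining 72 packets each add one t_tx.
Total = (4+73-1)·t_tx + 4·t_prop = 76·0.00910653 + 4·11.8 = 47.89 ms.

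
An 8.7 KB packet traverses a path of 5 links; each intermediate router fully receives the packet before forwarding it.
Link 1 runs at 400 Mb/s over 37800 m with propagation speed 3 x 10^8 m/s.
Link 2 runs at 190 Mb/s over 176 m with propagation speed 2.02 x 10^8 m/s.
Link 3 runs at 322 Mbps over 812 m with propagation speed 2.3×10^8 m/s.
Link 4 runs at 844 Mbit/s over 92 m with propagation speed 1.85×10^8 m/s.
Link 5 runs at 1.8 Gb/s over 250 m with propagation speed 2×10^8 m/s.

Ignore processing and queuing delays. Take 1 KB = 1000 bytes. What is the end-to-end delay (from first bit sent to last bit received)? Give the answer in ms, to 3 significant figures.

1.01 ms

L = 69600 bits.
Transmission delays (L/R per hop): 0.174, 0.366316, 0.216149, 0.0824645, 0.0386667 ms; sum = 0.877596 ms.
Propagation delays (d/s per hop): 0.126, 0.000871287, 0.00353043, 0.000497297, 0.00125 ms; sum = 0.132149 ms.
End-to-end = 1.01 ms.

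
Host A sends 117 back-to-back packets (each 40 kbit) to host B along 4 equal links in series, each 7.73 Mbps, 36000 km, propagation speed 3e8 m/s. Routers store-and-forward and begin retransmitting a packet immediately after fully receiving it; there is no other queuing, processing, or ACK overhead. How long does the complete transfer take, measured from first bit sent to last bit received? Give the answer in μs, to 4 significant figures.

1101000 μs

Per-hop transmission t_tx = L/R = 40000/7730000 = 5174.64 μs.
Per-hop propagation t_prop = 36000000/300000000 = 120000 μs.
Pipeline fill: first packet needs 4·t_tx to clear all hops; remaining 116 packets each add one t_tx.
Total = (4+117-1)·t_tx + 4·t_prop = 120·5174.64 + 4·120000 = 1101000 μs.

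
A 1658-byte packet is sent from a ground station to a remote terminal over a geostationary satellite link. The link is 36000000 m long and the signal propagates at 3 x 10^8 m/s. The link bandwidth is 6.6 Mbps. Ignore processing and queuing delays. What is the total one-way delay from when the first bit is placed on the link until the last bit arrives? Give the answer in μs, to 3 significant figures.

122000 μs

L = 1658 × 8 = 13264 bits.
Transmission delay = L/R = 13264 / 6600000 = 2009.7 μs.
Propagation delay = d/s = 36000000 m / 300000000 m/s = 120000 μs.
Total = 122000 μs.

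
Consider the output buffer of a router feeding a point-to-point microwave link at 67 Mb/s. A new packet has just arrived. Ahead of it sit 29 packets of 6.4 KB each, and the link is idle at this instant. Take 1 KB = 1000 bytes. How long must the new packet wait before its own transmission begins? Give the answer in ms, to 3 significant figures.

22.2 ms

Each queued packet: L/R = 51200/67000000 = 0.764179 ms.
29 queued → 22.1612 ms.
Queuing delay = 22.2 ms.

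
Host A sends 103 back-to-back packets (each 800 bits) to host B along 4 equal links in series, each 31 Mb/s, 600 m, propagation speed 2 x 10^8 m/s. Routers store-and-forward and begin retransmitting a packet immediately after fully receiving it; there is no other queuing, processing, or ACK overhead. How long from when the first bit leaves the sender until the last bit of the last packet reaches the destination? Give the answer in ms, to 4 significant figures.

Per-hop transmission t_tx = L/R = 800/31000000 = 0.0258065 ms.
Per-hop propagation t_prop = 600/200000000 = 0.003 ms.
Pipeline fill: first packet needs 4·t_tx to clear all hops; remaining 102 packets each add one t_tx.
Total = (4+103-1)·t_tx + 4·t_prop = 106·0.0258065 + 4·0.003 = 2.747 ms.

2.747 ms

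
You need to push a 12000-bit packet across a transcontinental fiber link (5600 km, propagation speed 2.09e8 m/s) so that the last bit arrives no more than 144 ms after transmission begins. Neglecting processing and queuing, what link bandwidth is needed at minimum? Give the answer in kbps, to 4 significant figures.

Propagation delay = 5600000 / 209000000 = 26.7943 ms.
Transmission budget = 144 − 26.7943 = 117.206 ms.
R ≥ L / t_tx = 12000 bits / 0.117206 s = 102.4 kbps.

102.4 kbps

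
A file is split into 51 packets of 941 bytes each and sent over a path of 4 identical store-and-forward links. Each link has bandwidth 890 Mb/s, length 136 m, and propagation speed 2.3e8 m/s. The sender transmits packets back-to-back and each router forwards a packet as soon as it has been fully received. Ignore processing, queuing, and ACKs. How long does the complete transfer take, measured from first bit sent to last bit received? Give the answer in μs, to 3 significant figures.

Per-hop transmission t_tx = L/R = 7528/890000000 = 8.45843 μs.
Per-hop propagation t_prop = 136/2.3e+08 = 0.591304 μs.
Pipeline fill: first packet needs 4·t_tx to clear all hops; remaining 50 packets each add one t_tx.
Total = (4+51-1)·t_tx + 4·t_prop = 54·8.45843 + 4·0.591304 = 459 μs.

459 μs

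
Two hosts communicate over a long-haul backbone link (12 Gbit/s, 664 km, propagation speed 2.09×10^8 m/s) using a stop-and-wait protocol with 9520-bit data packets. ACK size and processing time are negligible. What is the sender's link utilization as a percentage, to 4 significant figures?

t_tx = L/R = 9520/12000000000 = 7.93333e-07 s.
t_prop = 664000/209000000 = 0.00317703 s; RTT = 0.00635407 s.
Cycle = t_tx + RTT = 0.00635486 s.
Utilization = t_tx / cycle = 7.93333e-07/0.00635486 = 0.01248 %.

0.01248 %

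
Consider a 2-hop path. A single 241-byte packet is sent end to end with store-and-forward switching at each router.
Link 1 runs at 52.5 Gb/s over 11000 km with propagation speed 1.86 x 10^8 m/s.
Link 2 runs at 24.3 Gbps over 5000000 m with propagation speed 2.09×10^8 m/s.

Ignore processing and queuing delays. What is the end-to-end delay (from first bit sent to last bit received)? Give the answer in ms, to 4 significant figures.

83.06 ms

L = 241 × 8 = 1928 bits.
Transmission delays (L/R per hop): 3.67238e-05, 7.93416e-05 ms; sum = 0.000116065 ms.
Propagation delays (d/s per hop): 59.1398, 23.9234 ms; sum = 83.0632 ms.
End-to-end = 83.06 ms.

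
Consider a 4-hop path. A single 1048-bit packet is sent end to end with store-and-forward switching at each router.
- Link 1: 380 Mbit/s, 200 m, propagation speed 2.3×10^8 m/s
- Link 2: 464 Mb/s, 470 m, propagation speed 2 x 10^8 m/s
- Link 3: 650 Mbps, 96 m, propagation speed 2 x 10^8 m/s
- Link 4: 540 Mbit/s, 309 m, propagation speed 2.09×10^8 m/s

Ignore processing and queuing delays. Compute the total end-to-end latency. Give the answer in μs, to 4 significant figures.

Transmission delays (L/R per hop): 2.75789, 2.25862, 1.61231, 1.94074 μs; sum = 8.56956 μs.
Propagation delays (d/s per hop): 0.869565, 2.35, 0.48, 1.47847 μs; sum = 5.17803 μs.
End-to-end = 13.75 μs.

13.75 μs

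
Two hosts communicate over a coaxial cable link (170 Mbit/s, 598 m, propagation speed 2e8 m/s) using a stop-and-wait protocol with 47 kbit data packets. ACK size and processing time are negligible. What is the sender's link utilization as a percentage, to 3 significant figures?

97.9 %

t_tx = L/R = 47000/170000000 = 0.000276471 s.
t_prop = 598/200000000 = 2.99e-06 s; RTT = 5.98e-06 s.
Cycle = t_tx + RTT = 0.000282451 s.
Utilization = t_tx / cycle = 0.000276471/0.000282451 = 97.9 %.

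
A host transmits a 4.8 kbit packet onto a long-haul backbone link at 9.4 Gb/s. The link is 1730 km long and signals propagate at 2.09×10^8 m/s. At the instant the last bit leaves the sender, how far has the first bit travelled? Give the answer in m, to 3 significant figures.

107 m

t_tx = L/R = 4800/9400000000 = 5.10638e-07 s.
Distance = s × t_tx = 209000000 × 5.10638e-07 = 107 m.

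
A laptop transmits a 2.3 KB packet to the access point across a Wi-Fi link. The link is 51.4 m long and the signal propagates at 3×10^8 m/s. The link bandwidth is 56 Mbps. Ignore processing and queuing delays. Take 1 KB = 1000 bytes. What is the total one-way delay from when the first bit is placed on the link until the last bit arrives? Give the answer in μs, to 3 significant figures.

329 μs

L = 18400 bits.
Transmission delay = L/R = 18400 / 56000000 = 328.571 μs.
Propagation delay = d/s = 51.4 m / 300000000 m/s = 0.171333 μs.
Total = 329 μs.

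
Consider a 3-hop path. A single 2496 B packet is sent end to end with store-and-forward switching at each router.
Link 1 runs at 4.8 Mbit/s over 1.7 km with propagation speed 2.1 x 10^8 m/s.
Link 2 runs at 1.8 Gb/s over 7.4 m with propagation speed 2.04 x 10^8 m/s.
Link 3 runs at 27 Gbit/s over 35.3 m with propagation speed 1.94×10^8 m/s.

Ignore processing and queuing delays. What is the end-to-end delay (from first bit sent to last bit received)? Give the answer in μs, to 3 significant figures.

L = 2496 × 8 = 19968 bits.
Transmission delays (L/R per hop): 4160, 11.0933, 0.739556 μs; sum = 4171.83 μs.
Propagation delays (d/s per hop): 8.09524, 0.0362745, 0.181959 μs; sum = 8.31347 μs.
End-to-end = 4180 μs.

4180 μs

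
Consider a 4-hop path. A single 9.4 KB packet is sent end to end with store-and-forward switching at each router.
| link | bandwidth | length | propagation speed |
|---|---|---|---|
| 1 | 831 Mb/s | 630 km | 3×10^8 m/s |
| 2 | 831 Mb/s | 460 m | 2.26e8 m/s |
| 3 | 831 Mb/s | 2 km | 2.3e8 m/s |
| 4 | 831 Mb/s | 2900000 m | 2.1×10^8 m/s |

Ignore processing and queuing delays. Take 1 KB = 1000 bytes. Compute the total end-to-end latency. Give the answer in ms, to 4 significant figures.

L = 75200 bits.
Transmission delay per hop = L/R = 75200/831000000 = 0.0904934 ms; 4 hops → 0.361974 ms.
Propagation delays (d/s per hop): 2.1, 0.0020354, 0.00869565, 13.8095 ms; sum = 15.9203 ms.
End-to-end = 16.28 ms.

16.28 ms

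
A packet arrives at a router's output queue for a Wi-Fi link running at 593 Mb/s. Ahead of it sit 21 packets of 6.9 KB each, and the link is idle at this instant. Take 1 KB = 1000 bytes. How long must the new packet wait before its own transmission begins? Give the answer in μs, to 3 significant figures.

1950 μs

Each queued packet: L/R = 55200/593000000 = 93.086 μs.
21 queued → 1954.81 μs.
Queuing delay = 1950 μs.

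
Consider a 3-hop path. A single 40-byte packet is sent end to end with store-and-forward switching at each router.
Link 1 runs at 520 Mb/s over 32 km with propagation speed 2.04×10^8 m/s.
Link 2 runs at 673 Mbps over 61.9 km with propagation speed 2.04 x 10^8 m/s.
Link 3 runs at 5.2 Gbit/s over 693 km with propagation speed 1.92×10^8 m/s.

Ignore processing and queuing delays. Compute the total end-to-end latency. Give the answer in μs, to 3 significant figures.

4070 μs

L = 40 × 8 = 320 bits.
Transmission delays (L/R per hop): 0.615385, 0.475483, 0.0615385 μs; sum = 1.15241 μs.
Propagation delays (d/s per hop): 156.863, 303.431, 3609.38 μs; sum = 4069.67 μs.
End-to-end = 4070 μs.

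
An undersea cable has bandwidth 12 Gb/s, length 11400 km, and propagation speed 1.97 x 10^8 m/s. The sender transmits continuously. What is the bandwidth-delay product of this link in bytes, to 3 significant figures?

86800000 bytes

Propagation delay = 11400000 / 197000000 = 0.057868 s.
BDP = R × t_prop = 12000000000 × 0.057868 = 694416000 bits.
In bytes: 694416000/8 = 86800000 bytes.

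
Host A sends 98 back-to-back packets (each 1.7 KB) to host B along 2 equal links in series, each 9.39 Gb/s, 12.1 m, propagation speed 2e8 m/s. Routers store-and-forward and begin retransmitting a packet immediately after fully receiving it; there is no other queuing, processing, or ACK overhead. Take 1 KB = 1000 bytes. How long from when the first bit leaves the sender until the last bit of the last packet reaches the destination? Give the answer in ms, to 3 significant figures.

Per-hop transmission t_tx = L/R = 13600/9390000000 = 0.00144835 ms.
Per-hop propagation t_prop = 12.1/200000000 = 6.05e-05 ms.
Pipeline fill: first packet needs 2·t_tx to clear all hops; remaining 97 packets each add one t_tx.
Total = (2+98-1)·t_tx + 2·t_prop = 99·0.00144835 + 2·6.05e-05 = 0.144 ms.

0.144 ms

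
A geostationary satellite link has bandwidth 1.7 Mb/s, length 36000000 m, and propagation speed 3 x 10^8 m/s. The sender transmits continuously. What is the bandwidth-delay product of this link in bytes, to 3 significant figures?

25500 bytes

Propagation delay = 36000000 / 300000000 = 0.12 s.
BDP = R × t_prop = 1700000 × 0.12 = 204000 bits.
In bytes: 204000/8 = 25500 bytes.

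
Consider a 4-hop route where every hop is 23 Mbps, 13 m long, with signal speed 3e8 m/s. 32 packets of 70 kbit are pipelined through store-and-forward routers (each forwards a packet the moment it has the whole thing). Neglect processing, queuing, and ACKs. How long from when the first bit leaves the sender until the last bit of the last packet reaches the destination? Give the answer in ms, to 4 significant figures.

106.5 ms

Per-hop transmission t_tx = L/R = 70000/23000000 = 3.04348 ms.
Per-hop propagation t_prop = 13/300000000 = 4.33333e-05 ms.
Pipeline fill: first packet needs 4·t_tx to clear all hops; remaining 31 packets each add one t_tx.
Total = (4+32-1)·t_tx + 4·t_prop = 35·3.04348 + 4·4.33333e-05 = 106.5 ms.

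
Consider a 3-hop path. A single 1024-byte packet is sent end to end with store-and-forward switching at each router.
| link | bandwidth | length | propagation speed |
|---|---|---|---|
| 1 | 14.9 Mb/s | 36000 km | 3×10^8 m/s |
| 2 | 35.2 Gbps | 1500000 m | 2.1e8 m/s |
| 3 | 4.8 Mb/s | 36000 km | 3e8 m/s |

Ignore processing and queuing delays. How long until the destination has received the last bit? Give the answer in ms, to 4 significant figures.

249.4 ms

L = 1024 × 8 = 8192 bits.
Transmission delays (L/R per hop): 0.549799, 0.000232727, 1.70667 ms; sum = 2.2567 ms.
Propagation delays (d/s per hop): 120, 7.14286, 120 ms; sum = 247.143 ms.
End-to-end = 249.4 ms.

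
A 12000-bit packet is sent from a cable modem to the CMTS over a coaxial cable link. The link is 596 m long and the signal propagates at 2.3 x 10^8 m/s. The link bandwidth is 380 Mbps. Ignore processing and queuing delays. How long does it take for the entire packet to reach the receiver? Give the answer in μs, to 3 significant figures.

34.2 μs

Transmission delay = L/R = 12000 / 380000000 = 31.5789 μs.
Propagation delay = d/s = 596 m / 2.3e+08 m/s = 2.5913 μs.
Total = 34.2 μs.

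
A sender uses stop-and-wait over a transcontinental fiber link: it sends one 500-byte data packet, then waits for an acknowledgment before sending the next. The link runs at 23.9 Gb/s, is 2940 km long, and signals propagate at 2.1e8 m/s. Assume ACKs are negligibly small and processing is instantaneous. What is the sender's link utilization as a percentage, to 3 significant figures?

t_tx = L/R = 4000/23900000000 = 1.67364e-07 s.
t_prop = 2940000/210000000 = 0.014 s; RTT = 0.028 s.
Cycle = t_tx + RTT = 0.0280002 s.
Utilization = t_tx / cycle = 1.67364e-07/0.0280002 = 0.000598 %.

0.000598 %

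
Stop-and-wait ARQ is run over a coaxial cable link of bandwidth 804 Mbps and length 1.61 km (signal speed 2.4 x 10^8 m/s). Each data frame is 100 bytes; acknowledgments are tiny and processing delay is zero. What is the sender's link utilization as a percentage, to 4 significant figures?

6.904 %

t_tx = L/R = 800/804000000 = 9.95025e-07 s.
t_prop = 1610/240000000 = 6.70833e-06 s; RTT = 1.34167e-05 s.
Cycle = t_tx + RTT = 1.44117e-05 s.
Utilization = t_tx / cycle = 9.95025e-07/1.44117e-05 = 6.904 %.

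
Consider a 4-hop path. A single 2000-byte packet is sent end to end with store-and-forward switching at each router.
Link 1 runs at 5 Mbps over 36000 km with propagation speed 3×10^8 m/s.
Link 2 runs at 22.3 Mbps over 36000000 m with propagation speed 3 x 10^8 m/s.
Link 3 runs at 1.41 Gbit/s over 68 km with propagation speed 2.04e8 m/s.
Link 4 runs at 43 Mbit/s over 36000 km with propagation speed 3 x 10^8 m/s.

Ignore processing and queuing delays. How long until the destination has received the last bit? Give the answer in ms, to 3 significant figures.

L = 2000 × 8 = 16000 bits.
Transmission delays (L/R per hop): 3.2, 0.717489, 0.0113475, 0.372093 ms; sum = 4.30093 ms.
Propagation delays (d/s per hop): 120, 120, 0.333333, 120 ms; sum = 360.333 ms.
End-to-end = 365 ms.

365 ms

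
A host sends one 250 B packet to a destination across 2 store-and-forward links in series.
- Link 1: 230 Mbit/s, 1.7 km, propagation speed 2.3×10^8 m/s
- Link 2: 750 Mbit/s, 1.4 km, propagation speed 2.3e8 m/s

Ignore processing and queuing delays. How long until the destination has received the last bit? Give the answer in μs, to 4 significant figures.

24.84 μs

L = 250 × 8 = 2000 bits.
Transmission delays (L/R per hop): 8.69565, 2.66667 μs; sum = 11.3623 μs.
Propagation delays (d/s per hop): 7.3913, 6.08696 μs; sum = 13.4783 μs.
End-to-end = 24.84 μs.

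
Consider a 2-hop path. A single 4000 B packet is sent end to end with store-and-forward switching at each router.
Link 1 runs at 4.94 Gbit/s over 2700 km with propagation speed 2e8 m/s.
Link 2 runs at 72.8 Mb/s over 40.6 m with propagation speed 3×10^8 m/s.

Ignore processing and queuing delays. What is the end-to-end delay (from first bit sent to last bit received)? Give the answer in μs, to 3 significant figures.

L = 4000 × 8 = 32000 bits.
Transmission delays (L/R per hop): 6.47773, 439.56 μs; sum = 446.038 μs.
Propagation delays (d/s per hop): 13500, 0.135333 μs; sum = 13500.1 μs.
End-to-end = 13900 μs.

13900 μs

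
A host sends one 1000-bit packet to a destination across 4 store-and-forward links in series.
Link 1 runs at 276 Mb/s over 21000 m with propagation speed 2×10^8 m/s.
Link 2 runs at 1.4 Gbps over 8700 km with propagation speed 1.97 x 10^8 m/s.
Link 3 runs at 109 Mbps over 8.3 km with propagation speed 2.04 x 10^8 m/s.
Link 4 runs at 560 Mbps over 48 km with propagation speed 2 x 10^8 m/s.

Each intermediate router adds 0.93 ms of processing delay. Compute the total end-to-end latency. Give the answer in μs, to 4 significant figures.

Transmission delays (L/R per hop): 3.62319, 0.714286, 9.17431, 1.78571 μs; sum = 15.2975 μs.
Propagation delays (d/s per hop): 105, 44162.4, 40.6863, 240 μs; sum = 44548.1 μs.
Processing at 3 router(s): 3 × 0.93 ms = 2790 μs.
End-to-end = 47350 μs.

47350 μs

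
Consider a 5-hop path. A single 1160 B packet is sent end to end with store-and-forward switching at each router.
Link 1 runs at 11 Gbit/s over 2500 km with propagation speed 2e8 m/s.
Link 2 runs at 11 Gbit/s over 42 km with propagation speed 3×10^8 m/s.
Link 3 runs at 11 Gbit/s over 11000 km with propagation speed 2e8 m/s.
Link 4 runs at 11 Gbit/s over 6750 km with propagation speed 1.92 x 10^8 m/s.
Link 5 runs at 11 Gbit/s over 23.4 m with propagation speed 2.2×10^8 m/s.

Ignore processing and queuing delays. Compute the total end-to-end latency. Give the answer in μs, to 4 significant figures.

L = 1160 × 8 = 9280 bits.
Transmission delay per hop = L/R = 9280/11000000000 = 0.843636 μs; 5 hops → 4.21818 μs.
Propagation delays (d/s per hop): 12500, 140, 55000, 35156.3, 0.106364 μs; sum = 102796 μs.
End-to-end = 102800 μs.

102800 μs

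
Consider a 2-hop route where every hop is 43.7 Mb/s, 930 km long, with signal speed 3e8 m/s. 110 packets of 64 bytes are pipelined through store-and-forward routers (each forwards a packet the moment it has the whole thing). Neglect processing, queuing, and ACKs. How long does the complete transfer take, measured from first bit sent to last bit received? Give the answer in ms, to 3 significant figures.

7.50 ms

Per-hop transmission t_tx = L/R = 512/43700000 = 0.0117162 ms.
Per-hop propagation t_prop = 930000/300000000 = 3.1 ms.
Pipeline fill: first packet needs 2·t_tx to clear all hops; remaining 109 packets each add one t_tx.
Total = (2+110-1)·t_tx + 2·t_prop = 111·0.0117162 + 2·3.1 = 7.50 ms.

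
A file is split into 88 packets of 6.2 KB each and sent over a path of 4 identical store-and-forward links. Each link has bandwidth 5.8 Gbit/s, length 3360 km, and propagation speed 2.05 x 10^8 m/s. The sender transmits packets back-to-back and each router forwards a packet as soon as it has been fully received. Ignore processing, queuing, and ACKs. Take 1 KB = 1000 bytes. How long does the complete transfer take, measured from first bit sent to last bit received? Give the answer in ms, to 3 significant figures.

Per-hop transmission t_tx = L/R = 49600/5800000000 = 0.00855172 ms.
Per-hop propagation t_prop = 3360000/2.05e+08 = 16.3902 ms.
Pipeline fill: first packet needs 4·t_tx to clear all hops; remaining 87 packets each add one t_tx.
Total = (4+88-1)·t_tx + 4·t_prop = 91·0.00855172 + 4·16.3902 = 66.3 ms.

66.3 ms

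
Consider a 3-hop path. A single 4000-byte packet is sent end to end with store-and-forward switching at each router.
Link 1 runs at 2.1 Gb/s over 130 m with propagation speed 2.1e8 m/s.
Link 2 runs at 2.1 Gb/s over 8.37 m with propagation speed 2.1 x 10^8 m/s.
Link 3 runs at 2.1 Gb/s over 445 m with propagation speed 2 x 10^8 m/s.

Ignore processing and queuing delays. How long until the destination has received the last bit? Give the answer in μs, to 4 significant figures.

48.60 μs

L = 4000 × 8 = 32000 bits.
Transmission delay per hop = L/R = 32000/2100000000 = 15.2381 μs; 3 hops → 45.7143 μs.
Propagation delays (d/s per hop): 0.619048, 0.0398571, 2.225 μs; sum = 2.8839 μs.
End-to-end = 48.60 μs.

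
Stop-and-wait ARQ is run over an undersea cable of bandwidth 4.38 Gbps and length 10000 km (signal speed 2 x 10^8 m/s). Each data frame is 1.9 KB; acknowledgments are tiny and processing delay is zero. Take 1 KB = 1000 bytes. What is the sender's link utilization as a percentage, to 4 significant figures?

t_tx = L/R = 15200/4380000000 = 3.47032e-06 s.
t_prop = 10000000/200000000 = 0.05 s; RTT = 0.1 s.
Cycle = t_tx + RTT = 0.100003 s.
Utilization = t_tx / cycle = 3.47032e-06/0.100003 = 0.003470 %.

0.003470 %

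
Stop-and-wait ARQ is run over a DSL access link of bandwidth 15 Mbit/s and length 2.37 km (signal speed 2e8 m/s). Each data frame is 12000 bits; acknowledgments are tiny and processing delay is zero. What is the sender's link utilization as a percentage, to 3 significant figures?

97.1 %

t_tx = L/R = 12000/15000000 = 0.0008 s.
t_prop = 2370/200000000 = 1.185e-05 s; RTT = 2.37e-05 s.
Cycle = t_tx + RTT = 0.0008237 s.
Utilization = t_tx / cycle = 0.0008/0.0008237 = 97.1 %.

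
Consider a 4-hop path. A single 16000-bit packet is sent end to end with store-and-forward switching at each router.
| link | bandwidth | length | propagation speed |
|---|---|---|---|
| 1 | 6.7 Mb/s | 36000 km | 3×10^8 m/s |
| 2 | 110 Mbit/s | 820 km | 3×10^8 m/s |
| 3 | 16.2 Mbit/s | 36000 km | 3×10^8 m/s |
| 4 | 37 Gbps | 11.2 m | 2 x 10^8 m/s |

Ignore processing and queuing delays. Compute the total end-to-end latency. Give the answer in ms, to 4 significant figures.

246.3 ms

Transmission delays (L/R per hop): 2.38806, 0.145455, 0.987654, 0.000432432 ms; sum = 3.5216 ms.
Propagation delays (d/s per hop): 120, 2.73333, 120, 5.6e-05 ms; sum = 242.733 ms.
End-to-end = 246.3 ms.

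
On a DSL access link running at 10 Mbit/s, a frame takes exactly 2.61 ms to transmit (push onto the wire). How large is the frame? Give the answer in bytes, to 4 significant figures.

L = R × t_tx = 10000000 b/s × 0.00261 s = 26100 bits.
In bytes: 26100 / 8 = 3263 bytes.

3263 bytes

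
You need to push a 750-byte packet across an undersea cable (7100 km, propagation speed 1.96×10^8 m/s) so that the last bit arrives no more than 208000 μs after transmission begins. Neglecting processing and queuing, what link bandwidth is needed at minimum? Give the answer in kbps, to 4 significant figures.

L = 6000 bits.
Propagation delay = 7100000 / 196000000 = 36224.5 μs.
Transmission budget = 208000 − 36224.5 = 171776 μs.
R ≥ L / t_tx = 6000 bits / 0.171776 s = 34.93 kbps.

34.93 kbps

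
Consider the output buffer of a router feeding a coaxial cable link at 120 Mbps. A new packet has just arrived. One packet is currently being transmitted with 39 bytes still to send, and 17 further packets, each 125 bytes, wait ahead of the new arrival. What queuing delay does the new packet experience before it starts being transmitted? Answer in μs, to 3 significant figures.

144 μs

Each queued packet: L/R = 1000/120000000 = 8.33333 μs.
17 queued → 141.667 μs.
Plus remaining 312 bits of current packet: 2.6 μs.
Queuing delay = 144 μs.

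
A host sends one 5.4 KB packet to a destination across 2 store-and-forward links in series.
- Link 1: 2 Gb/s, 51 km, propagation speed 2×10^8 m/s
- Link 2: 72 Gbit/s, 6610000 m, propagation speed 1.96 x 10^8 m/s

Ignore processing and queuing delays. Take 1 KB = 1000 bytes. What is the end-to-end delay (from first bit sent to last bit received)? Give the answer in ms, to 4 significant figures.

L = 43200 bits.
Transmission delays (L/R per hop): 0.0216, 0.0006 ms; sum = 0.0222 ms.
Propagation delays (d/s per hop): 0.255, 33.7245 ms; sum = 33.9795 ms.
End-to-end = 34.00 ms.

34.00 ms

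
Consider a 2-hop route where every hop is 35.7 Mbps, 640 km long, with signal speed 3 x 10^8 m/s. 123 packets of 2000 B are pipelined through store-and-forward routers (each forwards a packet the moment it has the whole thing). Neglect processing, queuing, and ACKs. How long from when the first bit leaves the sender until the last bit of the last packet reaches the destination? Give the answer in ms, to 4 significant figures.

Per-hop transmission t_tx = L/R = 16000/35700000 = 0.448179 ms.
Per-hop propagation t_prop = 640000/300000000 = 2.13333 ms.
Pipeline fill: first packet needs 2·t_tx to clear all hops; remaining 122 packets each add one t_tx.
Total = (2+123-1)·t_tx + 2·t_prop = 124·0.448179 + 2·2.13333 = 59.84 ms.

59.84 ms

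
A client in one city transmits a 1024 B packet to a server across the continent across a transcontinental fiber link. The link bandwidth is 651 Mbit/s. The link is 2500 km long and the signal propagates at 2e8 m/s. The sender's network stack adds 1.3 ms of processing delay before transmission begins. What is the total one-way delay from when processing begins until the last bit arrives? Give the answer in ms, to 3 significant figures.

L = 1024 × 8 = 8192 bits.
Transmission delay = L/R = 8192 / 651000000 = 0.0125837 ms.
Propagation delay = d/s = 2500000 m / 200000000 m/s = 12.5 ms.
Plus processing delay 1.3 ms = 1.3 ms.
Total = 13.8 ms.

13.8 ms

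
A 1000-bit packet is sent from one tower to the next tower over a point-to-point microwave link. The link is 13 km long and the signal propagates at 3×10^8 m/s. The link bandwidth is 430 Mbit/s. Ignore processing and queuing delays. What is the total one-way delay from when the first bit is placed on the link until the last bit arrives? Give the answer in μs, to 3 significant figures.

Transmission delay = L/R = 1000 / 430000000 = 2.32558 μs.
Propagation delay = d/s = 13000 m / 300000000 m/s = 43.3333 μs.
Total = 45.7 μs.

45.7 μs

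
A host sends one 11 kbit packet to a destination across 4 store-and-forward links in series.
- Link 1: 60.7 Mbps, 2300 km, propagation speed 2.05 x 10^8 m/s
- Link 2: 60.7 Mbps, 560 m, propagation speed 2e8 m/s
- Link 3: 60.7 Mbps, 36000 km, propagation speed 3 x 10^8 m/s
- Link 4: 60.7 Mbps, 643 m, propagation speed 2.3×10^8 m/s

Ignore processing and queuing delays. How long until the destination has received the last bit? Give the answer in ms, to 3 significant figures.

L = 11000 bits.
Transmission delay per hop = L/R = 11000/60700000 = 0.181219 ms; 4 hops → 0.724876 ms.
Propagation delays (d/s per hop): 11.2195, 0.0028, 120, 0.00279565 ms; sum = 131.225 ms.
End-to-end = 132 ms.

132 ms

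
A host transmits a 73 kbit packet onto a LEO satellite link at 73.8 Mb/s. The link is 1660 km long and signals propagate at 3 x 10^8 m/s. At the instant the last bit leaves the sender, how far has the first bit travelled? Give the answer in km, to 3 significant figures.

t_tx = L/R = 73000/73800000 = 0.00098916 s.
Distance = s × t_tx = 300000000 × 0.00098916 = 297 km.

297 km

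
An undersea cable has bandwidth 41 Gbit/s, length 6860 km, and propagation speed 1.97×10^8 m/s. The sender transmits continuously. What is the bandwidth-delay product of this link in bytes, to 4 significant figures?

Propagation delay = 6860000 / 197000000 = 0.0348223 s.
BDP = R × t_prop = 41000000000 × 0.0348223 = 1427720000 bits.
In bytes: 1427720000/8 = 178500000 bytes.

178500000 bytes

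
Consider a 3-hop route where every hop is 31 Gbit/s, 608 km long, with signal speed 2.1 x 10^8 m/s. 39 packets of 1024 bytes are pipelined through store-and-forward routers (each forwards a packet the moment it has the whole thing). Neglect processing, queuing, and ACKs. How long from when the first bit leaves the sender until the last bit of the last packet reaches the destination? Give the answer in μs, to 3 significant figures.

8700 μs

Per-hop transmission t_tx = L/R = 8192/31000000000 = 0.264258 μs.
Per-hop propagation t_prop = 608000/210000000 = 2895.24 μs.
Pipeline fill: first packet needs 3·t_tx to clear all hops; remaining 38 packets each add one t_tx.
Total = (3+39-1)·t_tx + 3·t_prop = 41·0.264258 + 3·2895.24 = 8700 μs.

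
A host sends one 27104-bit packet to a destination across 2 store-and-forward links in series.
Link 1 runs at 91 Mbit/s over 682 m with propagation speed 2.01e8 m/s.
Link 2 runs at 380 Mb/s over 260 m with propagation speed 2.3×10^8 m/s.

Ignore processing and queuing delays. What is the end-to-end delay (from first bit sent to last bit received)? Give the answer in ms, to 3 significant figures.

0.374 ms

Transmission delays (L/R per hop): 0.297846, 0.0713263 ms; sum = 0.369172 ms.
Propagation delays (d/s per hop): 0.00339303, 0.00113043 ms; sum = 0.00452347 ms.
End-to-end = 0.374 ms.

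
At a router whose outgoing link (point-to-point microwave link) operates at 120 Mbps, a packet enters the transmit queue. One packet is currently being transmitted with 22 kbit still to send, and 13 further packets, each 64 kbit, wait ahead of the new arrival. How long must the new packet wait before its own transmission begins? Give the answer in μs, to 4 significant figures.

7117 μs

Each queued packet: L/R = 64000/120000000 = 533.333 μs.
13 queued → 6933.33 μs.
Plus remaining 22000 bits of current packet: 183.333 μs.
Queuing delay = 7117 μs.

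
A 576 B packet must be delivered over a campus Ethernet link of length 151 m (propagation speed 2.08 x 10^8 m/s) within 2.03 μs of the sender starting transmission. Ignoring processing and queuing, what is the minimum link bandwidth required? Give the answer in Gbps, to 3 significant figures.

3.53 Gbps

L = 4608 bits.
Propagation delay = 151 / 208000000 = 0.725962 μs.
Transmission budget = 2.03 − 0.725962 = 1.30404 μs.
R ≥ L / t_tx = 4608 bits / 1.30404e-06 s = 3.53 Gbps.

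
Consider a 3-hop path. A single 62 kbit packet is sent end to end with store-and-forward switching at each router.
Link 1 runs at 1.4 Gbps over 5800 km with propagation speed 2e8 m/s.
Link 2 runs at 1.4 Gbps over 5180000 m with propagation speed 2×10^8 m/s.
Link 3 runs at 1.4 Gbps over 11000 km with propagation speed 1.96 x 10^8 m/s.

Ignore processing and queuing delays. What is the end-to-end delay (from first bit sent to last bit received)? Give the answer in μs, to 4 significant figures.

L = 62000 bits.
Transmission delay per hop = L/R = 62000/1400000000 = 44.2857 μs; 3 hops → 132.857 μs.
Propagation delays (d/s per hop): 29000, 25900, 56122.4 μs; sum = 111022 μs.
End-to-end = 111200 μs.

111200 μs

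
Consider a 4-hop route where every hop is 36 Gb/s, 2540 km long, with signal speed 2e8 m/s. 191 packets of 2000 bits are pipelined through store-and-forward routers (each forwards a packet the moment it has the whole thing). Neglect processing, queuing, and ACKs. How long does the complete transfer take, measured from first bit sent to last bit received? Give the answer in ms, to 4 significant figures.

Per-hop transmission t_tx = L/R = 2000/36000000000 = 5.55556e-05 ms.
Per-hop propagation t_prop = 2540000/200000000 = 12.7 ms.
Pipeline fill: first packet needs 4·t_tx to clear all hops; remaining 190 packets each add one t_tx.
Total = (4+191-1)·t_tx + 4·t_prop = 194·5.55556e-05 + 4·12.7 = 50.81 ms.

50.81 ms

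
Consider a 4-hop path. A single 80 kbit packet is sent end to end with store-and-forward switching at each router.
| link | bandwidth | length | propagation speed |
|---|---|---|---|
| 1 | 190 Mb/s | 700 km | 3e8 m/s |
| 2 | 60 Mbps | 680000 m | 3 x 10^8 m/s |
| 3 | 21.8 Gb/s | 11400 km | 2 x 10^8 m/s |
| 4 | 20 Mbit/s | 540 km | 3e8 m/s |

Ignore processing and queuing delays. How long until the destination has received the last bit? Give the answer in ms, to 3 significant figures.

69.2 ms

L = 80000 bits.
Transmission delays (L/R per hop): 0.421053, 1.33333, 0.00366972, 4 ms; sum = 5.75806 ms.
Propagation delays (d/s per hop): 2.33333, 2.26667, 57, 1.8 ms; sum = 63.4 ms.
End-to-end = 69.2 ms.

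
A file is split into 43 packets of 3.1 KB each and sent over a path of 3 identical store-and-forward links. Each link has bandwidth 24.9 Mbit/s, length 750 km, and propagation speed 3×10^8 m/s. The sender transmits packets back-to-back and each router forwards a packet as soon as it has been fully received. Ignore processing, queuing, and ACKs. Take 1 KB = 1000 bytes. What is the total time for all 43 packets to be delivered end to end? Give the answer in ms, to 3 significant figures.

52.3 ms

Per-hop transmission t_tx = L/R = 24800/24900000 = 0.995984 ms.
Per-hop propagation t_prop = 750000/300000000 = 2.5 ms.
Pipeline fill: first packet needs 3·t_tx to clear all hops; remaining 42 packets each add one t_tx.
Total = (3+43-1)·t_tx + 3·t_prop = 45·0.995984 + 3·2.5 = 52.3 ms.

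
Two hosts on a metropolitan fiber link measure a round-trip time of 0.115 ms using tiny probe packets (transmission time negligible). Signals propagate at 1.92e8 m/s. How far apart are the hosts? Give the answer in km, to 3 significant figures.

One-way propagation = RTT/2 = 0.0575 ms.
d = s × t = 192000000 × 5.75e-05 = 11.0 km.

11.0 km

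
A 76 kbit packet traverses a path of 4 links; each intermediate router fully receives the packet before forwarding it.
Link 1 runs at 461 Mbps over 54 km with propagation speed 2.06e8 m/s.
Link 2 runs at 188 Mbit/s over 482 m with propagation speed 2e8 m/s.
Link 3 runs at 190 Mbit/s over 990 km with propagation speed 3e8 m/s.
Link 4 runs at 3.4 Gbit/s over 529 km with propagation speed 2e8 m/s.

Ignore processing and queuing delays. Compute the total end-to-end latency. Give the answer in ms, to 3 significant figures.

L = 76000 bits.
Transmission delays (L/R per hop): 0.164859, 0.404255, 0.4, 0.0223529 ms; sum = 0.991467 ms.
Propagation delays (d/s per hop): 0.262136, 0.00241, 3.3, 2.645 ms; sum = 6.20955 ms.
End-to-end = 7.20 ms.

7.20 ms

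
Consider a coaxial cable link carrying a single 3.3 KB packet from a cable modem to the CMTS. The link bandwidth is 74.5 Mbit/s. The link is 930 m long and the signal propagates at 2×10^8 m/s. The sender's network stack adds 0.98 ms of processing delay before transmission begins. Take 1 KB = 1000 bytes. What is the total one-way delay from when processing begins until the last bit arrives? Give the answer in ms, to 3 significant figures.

L = 26400 bits.
Transmission delay = L/R = 26400 / 74500000 = 0.354362 ms.
Propagation delay = d/s = 930 m / 200000000 m/s = 0.00465 ms.
Plus processing delay 0.98 ms = 0.98 ms.
Total = 1.34 ms.

1.34 ms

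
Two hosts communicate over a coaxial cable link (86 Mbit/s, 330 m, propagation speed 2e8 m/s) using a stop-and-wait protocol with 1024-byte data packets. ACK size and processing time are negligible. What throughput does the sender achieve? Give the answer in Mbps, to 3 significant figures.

t_tx = L/R = 8192/86000000 = 9.52558e-05 s.
t_prop = 330/200000000 = 1.65e-06 s; RTT = 3.3e-06 s.
Cycle = t_tx + RTT = 9.85558e-05 s.
Throughput = L / cycle = 8192 / 9.85558e-05 = 83.1 Mbps.

83.1 Mbps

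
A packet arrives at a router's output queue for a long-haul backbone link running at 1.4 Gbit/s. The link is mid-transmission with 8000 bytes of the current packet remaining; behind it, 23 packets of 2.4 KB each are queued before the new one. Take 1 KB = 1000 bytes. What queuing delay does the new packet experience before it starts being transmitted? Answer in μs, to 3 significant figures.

Each queued packet: L/R = 19200/1400000000 = 13.7143 μs.
23 queued → 315.429 μs.
Plus remaining 64000 bits of current packet: 45.7143 μs.
Queuing delay = 361 μs.

361 μs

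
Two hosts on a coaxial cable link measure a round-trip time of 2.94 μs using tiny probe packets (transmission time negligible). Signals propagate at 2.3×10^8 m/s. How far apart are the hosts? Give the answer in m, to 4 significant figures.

338.1 m

One-way propagation = RTT/2 = 1.47 μs.
d = s × t = 2.3e+08 × 1.47e-06 = 338.1 m.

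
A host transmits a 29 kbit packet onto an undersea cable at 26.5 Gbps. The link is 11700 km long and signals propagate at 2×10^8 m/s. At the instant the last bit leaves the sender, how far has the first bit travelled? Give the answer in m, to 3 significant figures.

t_tx = L/R = 29000/26500000000 = 1.09434e-06 s.
Distance = s × t_tx = 200000000 × 1.09434e-06 = 219 m.

219 m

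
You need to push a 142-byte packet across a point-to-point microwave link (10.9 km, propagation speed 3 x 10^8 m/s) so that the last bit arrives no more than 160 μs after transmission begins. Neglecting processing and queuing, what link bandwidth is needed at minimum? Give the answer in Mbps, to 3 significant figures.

L = 1136 bits.
Propagation delay = 10900 / 300000000 = 36.3333 μs.
Transmission budget = 160 − 36.3333 = 123.667 μs.
R ≥ L / t_tx = 1136 bits / 0.000123667 s = 9.19 Mbps.

9.19 Mbps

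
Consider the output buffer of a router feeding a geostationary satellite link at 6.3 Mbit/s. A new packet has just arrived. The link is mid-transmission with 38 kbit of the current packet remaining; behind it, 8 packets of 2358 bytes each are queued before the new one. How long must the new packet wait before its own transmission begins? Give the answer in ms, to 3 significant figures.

30.0 ms

Each queued packet: L/R = 18864/6300000 = 2.99429 ms.
8 queued → 23.9543 ms.
Plus remaining 38000 bits of current packet: 6.03175 ms.
Queuing delay = 30.0 ms.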